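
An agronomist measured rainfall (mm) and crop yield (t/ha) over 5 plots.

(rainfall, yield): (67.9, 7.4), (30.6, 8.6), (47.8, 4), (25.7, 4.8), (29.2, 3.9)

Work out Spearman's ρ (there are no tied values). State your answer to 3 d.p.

0.300

Rank rainfall: 5, 3, 4, 1, 2
Rank yield: 4, 5, 2, 3, 1
d = rank(rainfall) − rank(yield): 1, -2, 2, -2, 1; Σd² = 14
ρ = 1 − 6Σd² / [n(n²−1)] = 1 − 6×14 / (5×24) = 1 − 84/120 ≈ 0.300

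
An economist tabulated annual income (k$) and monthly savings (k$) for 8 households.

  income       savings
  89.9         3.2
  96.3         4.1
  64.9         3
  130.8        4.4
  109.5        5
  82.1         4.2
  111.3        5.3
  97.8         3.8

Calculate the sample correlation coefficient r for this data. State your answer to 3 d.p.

0.701

n = 8, Σx = 782.6, Σy = 33, Σx² = 79359.54, Σy² = 140.58, Σxy = 3306.58
nΣxy − ΣxΣy = 26452.64 − 25825.8 = 626.84
nΣx² − (Σx)² = 634876.32 − 612462.76 = 22413.56; nΣy² − (Σy)² = 1124.64 − 1089 = 35.64
r = 626.84 / √(22413.56 × 35.64) = 626.84 / 893.7669 ≈ 0.701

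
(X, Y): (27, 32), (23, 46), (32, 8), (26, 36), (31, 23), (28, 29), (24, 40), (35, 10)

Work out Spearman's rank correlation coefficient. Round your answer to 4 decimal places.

Rank X: 4, 1, 7, 3, 6, 5, 2, 8
Rank Y: 5, 8, 1, 6, 3, 4, 7, 2
d = rank(X) − rank(Y): -1, -7, 6, -3, 3, 1, -5, 6; Σd² = 166
ρ = 1 − 6Σd² / [n(n²−1)] = 1 − 6×166 / (8×63) = 1 − 996/504 ≈ -0.9762

-0.9762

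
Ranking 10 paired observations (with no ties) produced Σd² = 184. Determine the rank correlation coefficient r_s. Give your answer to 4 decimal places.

-0.1152

ρ = 1 − 6Σd² / [n(n²−1)] = 1 − 6×184 / (10×99)
  = 1 − 1104/990 = 1 − 1.11515 ≈ -0.1152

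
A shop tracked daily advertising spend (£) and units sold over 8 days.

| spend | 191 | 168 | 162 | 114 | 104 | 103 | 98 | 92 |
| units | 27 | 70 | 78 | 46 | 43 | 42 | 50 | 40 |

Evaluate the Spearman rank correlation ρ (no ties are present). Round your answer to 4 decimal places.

0.1667

Rank spend: 8, 7, 6, 5, 4, 3, 2, 1
Rank units: 1, 7, 8, 5, 4, 3, 6, 2
d = rank(spend) − rank(units): 7, 0, -2, 0, 0, 0, -4, -1; Σd² = 70
ρ = 1 − 6Σd² / [n(n²−1)] = 1 − 6×70 / (8×63) = 1 − 420/504 ≈ 0.1667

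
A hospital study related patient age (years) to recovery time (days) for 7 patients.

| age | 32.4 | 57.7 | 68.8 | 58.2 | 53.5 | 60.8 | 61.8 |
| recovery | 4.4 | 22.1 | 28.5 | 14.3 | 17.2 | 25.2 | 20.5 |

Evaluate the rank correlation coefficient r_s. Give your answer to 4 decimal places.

Rank age: 1, 3, 7, 4, 2, 5, 6
Rank recovery: 1, 5, 7, 2, 3, 6, 4
d = rank(age) − rank(recovery): 0, -2, 0, 2, -1, -1, 2; Σd² = 14
ρ = 1 − 6Σd² / [n(n²−1)] = 1 − 6×14 / (7×48) = 1 − 84/336 ≈ 0.7500

0.7500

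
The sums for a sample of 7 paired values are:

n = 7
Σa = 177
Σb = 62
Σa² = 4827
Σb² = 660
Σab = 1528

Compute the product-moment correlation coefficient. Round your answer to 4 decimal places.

r = (nΣab − ΣaΣb) / √[(nΣa² − (Σa)²)(nΣb² − (Σb)²)]
Numerator: 7×1528 − 177×62 = -278
Denominator: √[(33789 − 31329)(4620 − 3844)] = √[2460 × 776] = 1381.6512
r = -278 / 1381.6512 ≈ -0.2012

-0.2012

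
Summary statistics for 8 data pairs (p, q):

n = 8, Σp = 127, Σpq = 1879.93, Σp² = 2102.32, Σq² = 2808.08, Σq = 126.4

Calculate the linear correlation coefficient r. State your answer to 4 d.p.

r = (nΣpq − ΣpΣq) / √[(nΣp² − (Σp)²)(nΣq² − (Σq)²)]
Numerator: 8×1879.93 − 127×126.4 = -1013.36
Denominator: √[(16818.56 − 16129)(22464.64 − 15976.96)] = √[689.56 × 6487.68] = 2115.0992
r = -1013.36 / 2115.0992 ≈ -0.4791

-0.4791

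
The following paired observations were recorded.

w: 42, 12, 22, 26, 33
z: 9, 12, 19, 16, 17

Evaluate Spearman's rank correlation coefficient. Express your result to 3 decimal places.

-0.300

Rank w: 5, 1, 2, 3, 4
Rank z: 1, 2, 5, 3, 4
d = rank(w) − rank(z): 4, -1, -3, 0, 0; Σd² = 26
ρ = 1 − 6Σd² / [n(n²−1)] = 1 − 6×26 / (5×24) = 1 − 156/120 ≈ -0.300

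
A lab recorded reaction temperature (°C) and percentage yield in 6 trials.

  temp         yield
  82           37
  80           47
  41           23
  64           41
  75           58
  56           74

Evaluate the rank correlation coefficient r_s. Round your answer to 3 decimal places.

0.029

Rank temp: 6, 5, 1, 3, 4, 2
Rank yield: 2, 4, 1, 3, 5, 6
d = rank(temp) − rank(yield): 4, 1, 0, 0, -1, -4; Σd² = 34
ρ = 1 − 6Σd² / [n(n²−1)] = 1 − 6×34 / (6×35) = 1 − 204/210 ≈ 0.029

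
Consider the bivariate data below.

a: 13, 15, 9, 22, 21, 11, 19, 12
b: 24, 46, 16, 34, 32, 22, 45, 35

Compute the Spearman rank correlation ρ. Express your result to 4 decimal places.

Rank a: 4, 5, 1, 8, 7, 2, 6, 3
Rank b: 3, 8, 1, 5, 4, 2, 7, 6
d = rank(a) − rank(b): 1, -3, 0, 3, 3, 0, -1, -3; Σd² = 38
ρ = 1 − 6Σd² / [n(n²−1)] = 1 − 6×38 / (8×63) = 1 − 228/504 ≈ 0.5476

0.5476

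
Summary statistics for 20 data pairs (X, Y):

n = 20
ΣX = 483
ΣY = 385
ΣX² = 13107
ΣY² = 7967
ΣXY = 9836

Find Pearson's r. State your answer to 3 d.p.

r = (nΣXY − ΣXΣY) / √[(nΣX² − (ΣX)²)(nΣY² − (ΣY)²)]
Numerator: 20×9836 − 483×385 = 10765
Denominator: √[(262140 − 233289)(159340 − 148225)] = √[28851 × 11115] = 17907.5086
r = 10765 / 17907.5086 ≈ 0.601

0.601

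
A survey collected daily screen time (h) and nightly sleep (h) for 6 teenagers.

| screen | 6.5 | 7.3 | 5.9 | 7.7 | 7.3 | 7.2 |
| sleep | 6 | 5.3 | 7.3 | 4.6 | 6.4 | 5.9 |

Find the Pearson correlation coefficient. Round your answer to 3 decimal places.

n = 6, Σx = 41.9, Σy = 35.5, Σx² = 294.77, Σy² = 214.31, Σxy = 245.38
nΣxy − ΣxΣy = 1472.28 − 1487.45 = -15.17
nΣx² − (Σx)² = 1768.62 − 1755.61 = 13.01; nΣy² − (Σy)² = 1285.86 − 1260.25 = 25.61
r = -15.17 / √(13.01 × 25.61) = -15.17 / 18.2534 ≈ -0.831

-0.831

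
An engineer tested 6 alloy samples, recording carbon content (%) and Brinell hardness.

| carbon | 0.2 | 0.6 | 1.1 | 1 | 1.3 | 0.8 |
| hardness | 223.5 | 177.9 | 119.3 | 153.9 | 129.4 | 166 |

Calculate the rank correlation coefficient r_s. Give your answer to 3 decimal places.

Rank carbon: 1, 2, 5, 4, 6, 3
Rank hardness: 6, 5, 1, 3, 2, 4
d = rank(carbon) − rank(hardness): -5, -3, 4, 1, 4, -1; Σd² = 68
ρ = 1 − 6Σd² / [n(n²−1)] = 1 − 6×68 / (6×35) = 1 − 408/210 ≈ -0.943

-0.943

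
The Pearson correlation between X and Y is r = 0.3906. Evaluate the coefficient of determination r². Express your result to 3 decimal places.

0.153

r² = (0.3906)² = 0.153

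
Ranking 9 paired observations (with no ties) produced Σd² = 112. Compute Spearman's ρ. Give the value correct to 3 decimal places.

ρ = 1 − 6Σd² / [n(n²−1)] = 1 − 6×112 / (9×80)
  = 1 − 672/720 = 1 − 0.9333 ≈ 0.067

0.067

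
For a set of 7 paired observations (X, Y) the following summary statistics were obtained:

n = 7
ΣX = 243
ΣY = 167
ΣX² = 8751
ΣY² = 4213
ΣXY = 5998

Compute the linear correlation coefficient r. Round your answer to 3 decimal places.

0.747

r = (nΣXY − ΣXΣY) / √[(nΣX² − (ΣX)²)(nΣY² − (ΣY)²)]
Numerator: 7×5998 − 243×167 = 1405
Denominator: √[(61257 − 59049)(29491 − 27889)] = √[2208 × 1602] = 1880.7488
r = 1405 / 1880.7488 ≈ 0.747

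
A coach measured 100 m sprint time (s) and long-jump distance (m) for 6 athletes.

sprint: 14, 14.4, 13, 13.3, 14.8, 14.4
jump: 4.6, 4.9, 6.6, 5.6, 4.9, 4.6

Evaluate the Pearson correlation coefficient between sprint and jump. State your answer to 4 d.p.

n = 6, Σx = 83.9, Σy = 31.2, Σx² = 1175.65, Σy² = 165.26, Σxy = 434
nΣxy − ΣxΣy = 2604 − 2617.68 = -13.68
nΣx² − (Σx)² = 7053.9 − 7039.21 = 14.69; nΣy² − (Σy)² = 991.56 − 973.44 = 18.12
r = -13.68 / √(14.69 × 18.12) = -13.68 / 16.3151 ≈ -0.8385

-0.8385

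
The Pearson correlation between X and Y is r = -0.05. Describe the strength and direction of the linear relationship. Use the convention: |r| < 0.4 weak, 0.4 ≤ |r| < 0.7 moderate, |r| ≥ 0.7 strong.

weak negative

r = -0.05 < 0 so the relationship is negative.
|r| = 0.05, which falls in the weak range.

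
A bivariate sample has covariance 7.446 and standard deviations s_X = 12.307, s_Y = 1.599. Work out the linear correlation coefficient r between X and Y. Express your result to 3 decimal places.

0.378

r = Cov(X,Y) / (s_X · s_Y) = 7.446 / (12.307 × 1.599)
  = 7.446 / 19.6789 ≈ 0.378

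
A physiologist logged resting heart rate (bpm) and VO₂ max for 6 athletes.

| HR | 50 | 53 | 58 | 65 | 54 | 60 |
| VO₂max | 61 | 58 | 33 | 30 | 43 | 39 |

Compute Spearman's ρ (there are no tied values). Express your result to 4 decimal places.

-0.9429

Rank HR: 1, 2, 4, 6, 3, 5
Rank VO₂max: 6, 5, 2, 1, 4, 3
d = rank(HR) − rank(VO₂max): -5, -3, 2, 5, -1, 2; Σd² = 68
ρ = 1 − 6Σd² / [n(n²−1)] = 1 − 6×68 / (6×35) = 1 − 408/210 ≈ -0.9429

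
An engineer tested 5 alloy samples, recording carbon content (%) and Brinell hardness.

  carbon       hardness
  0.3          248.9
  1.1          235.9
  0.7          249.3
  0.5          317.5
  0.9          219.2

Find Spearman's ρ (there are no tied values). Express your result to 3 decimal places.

Rank carbon: 1, 5, 3, 2, 4
Rank hardness: 3, 2, 4, 5, 1
d = rank(carbon) − rank(hardness): -2, 3, -1, -3, 3; Σd² = 32
ρ = 1 − 6Σd² / [n(n²−1)] = 1 − 6×32 / (5×24) = 1 − 192/120 ≈ -0.600

-0.600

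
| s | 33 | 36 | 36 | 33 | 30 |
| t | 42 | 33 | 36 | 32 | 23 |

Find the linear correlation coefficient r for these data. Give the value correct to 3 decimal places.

n = 5, Σs = 168, Σt = 166, Σs² = 5670, Σt² = 5702, Σst = 5616
nΣst − ΣsΣt = 28080 − 27888 = 192
nΣs² − (Σs)² = 28350 − 28224 = 126; nΣt² − (Σt)² = 28510 − 27556 = 954
r = 192 / √(126 × 954) = 192 / 346.7045 ≈ 0.554

0.554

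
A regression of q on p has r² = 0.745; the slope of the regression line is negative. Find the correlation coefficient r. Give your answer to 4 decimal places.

-0.8631

|r| = √0.745 = 0.8631
The association is negative, so r = −0.8631.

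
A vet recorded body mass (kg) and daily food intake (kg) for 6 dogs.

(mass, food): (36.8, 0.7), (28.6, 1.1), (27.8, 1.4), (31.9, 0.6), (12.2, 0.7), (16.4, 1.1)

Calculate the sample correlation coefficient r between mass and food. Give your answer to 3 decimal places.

n = 6, Σx = 153.7, Σy = 5.6, Σx² = 4380.45, Σy² = 5.72, Σxy = 141.86
nΣxy − ΣxΣy = 851.16 − 860.72 = -9.56
nΣx² − (Σx)² = 26282.7 − 23623.69 = 2659.01; nΣy² − (Σy)² = 34.32 − 31.36 = 2.96
r = -9.56 / √(2659.01 × 2.96) = -9.56 / 88.7168 ≈ -0.108

-0.108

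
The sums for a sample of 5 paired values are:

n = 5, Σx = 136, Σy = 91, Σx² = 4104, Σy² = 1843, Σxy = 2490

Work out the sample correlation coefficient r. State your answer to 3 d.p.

r = (nΣxy − ΣxΣy) / √[(nΣx² − (Σx)²)(nΣy² − (Σy)²)]
Numerator: 5×2490 − 136×91 = 74
Denominator: √[(20520 − 18496)(9215 − 8281)] = √[2024 × 934] = 1374.9240
r = 74 / 1374.9240 ≈ 0.054

0.054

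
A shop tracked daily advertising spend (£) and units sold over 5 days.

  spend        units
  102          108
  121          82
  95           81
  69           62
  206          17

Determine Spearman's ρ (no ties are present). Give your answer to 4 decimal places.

-0.1000

Rank spend: 3, 4, 2, 1, 5
Rank units: 5, 4, 3, 2, 1
d = rank(spend) − rank(units): -2, 0, -1, -1, 4; Σd² = 22
ρ = 1 − 6Σd² / [n(n²−1)] = 1 − 6×22 / (5×24) = 1 − 132/120 ≈ -0.1000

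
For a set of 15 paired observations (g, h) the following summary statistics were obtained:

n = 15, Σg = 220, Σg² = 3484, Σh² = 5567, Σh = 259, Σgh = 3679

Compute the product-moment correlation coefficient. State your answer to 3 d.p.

-0.225

r = (nΣgh − ΣgΣh) / √[(nΣg² − (Σg)²)(nΣh² − (Σh)²)]
Numerator: 15×3679 − 220×259 = -1795
Denominator: √[(52260 − 48400)(83505 − 67081)] = √[3860 × 16424] = 7962.2007
r = -1795 / 7962.2007 ≈ -0.225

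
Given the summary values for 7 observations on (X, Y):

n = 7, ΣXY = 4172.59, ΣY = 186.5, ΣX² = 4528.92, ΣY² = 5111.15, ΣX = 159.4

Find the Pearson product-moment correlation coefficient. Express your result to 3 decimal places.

-0.208

r = (nΣXY − ΣXΣY) / √[(nΣX² − (ΣX)²)(nΣY² − (ΣY)²)]
Numerator: 7×4172.59 − 159.4×186.5 = -519.97
Denominator: √[(31702.44 − 25408.36)(35778.05 − 34782.25)] = √[6294.08 × 995.8] = 2503.5265
r = -519.97 / 2503.5265 ≈ -0.208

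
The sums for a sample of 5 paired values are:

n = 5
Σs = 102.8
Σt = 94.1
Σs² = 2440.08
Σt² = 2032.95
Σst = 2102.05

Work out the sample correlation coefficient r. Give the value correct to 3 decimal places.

0.572

r = (nΣst − ΣsΣt) / √[(nΣs² − (Σs)²)(nΣt² − (Σt)²)]
Numerator: 5×2102.05 − 102.8×94.1 = 836.77
Denominator: √[(12200.4 − 10567.84)(10164.75 − 8854.81)] = √[1632.56 × 1309.94] = 1462.3801
r = 836.77 / 1462.3801 ≈ 0.572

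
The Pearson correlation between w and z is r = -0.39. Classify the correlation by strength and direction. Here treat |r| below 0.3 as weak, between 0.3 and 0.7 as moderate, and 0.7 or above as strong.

moderate negative

r = -0.39 < 0 so the relationship is negative.
|r| = 0.39, which falls in the moderate range.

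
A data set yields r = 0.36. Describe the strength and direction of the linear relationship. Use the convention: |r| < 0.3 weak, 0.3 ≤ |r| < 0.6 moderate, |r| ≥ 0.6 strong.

r = 0.36 > 0 so the relationship is positive.
|r| = 0.36, which falls in the moderate range.

moderate positive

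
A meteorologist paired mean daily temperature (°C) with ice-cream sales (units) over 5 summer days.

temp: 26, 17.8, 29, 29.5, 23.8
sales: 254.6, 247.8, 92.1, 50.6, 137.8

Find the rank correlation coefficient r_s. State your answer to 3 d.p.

Rank temp: 3, 1, 4, 5, 2
Rank sales: 5, 4, 2, 1, 3
d = rank(temp) − rank(sales): -2, -3, 2, 4, -1; Σd² = 34
ρ = 1 − 6Σd² / [n(n²−1)] = 1 − 6×34 / (5×24) = 1 − 204/120 ≈ -0.700

-0.700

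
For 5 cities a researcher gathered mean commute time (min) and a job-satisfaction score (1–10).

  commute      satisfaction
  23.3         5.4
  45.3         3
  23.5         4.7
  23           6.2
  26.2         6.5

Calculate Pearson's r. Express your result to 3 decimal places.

-0.820

n = 5, Σx = 141.3, Σy = 25.8, Σx² = 4362.67, Σy² = 140.94, Σxy = 685.07
nΣxy − ΣxΣy = 3425.35 − 3645.54 = -220.19
nΣx² − (Σx)² = 21813.35 − 19965.69 = 1847.66; nΣy² − (Σy)² = 704.7 − 665.64 = 39.06
r = -220.19 / √(1847.66 × 39.06) = -220.19 / 268.6440 ≈ -0.820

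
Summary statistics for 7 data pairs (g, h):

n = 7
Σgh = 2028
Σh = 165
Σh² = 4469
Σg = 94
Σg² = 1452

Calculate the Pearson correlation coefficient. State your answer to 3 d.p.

-0.566

r = (nΣgh − ΣgΣh) / √[(nΣg² − (Σg)²)(nΣh² − (Σh)²)]
Numerator: 7×2028 − 94×165 = -1314
Denominator: √[(10164 − 8836)(31283 − 27225)] = √[1328 × 4058] = 2321.4271
r = -1314 / 2321.4271 ≈ -0.566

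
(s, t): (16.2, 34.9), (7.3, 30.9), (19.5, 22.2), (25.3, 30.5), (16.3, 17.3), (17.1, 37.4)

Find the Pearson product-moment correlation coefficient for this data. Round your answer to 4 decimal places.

n = 6, Σs = 101.7, Σt = 173.2, Σs² = 1894.17, Σt² = 5293.96, Σst = 2917.03
nΣst − ΣsΣt = 17502.18 − 17614.44 = -112.26
nΣs² − (Σs)² = 11365.02 − 10342.89 = 1022.13; nΣt² − (Σt)² = 31763.76 − 29998.24 = 1765.52
r = -112.26 / √(1022.13 × 1765.52) = -112.26 / 1343.3506 ≈ -0.0836

-0.0836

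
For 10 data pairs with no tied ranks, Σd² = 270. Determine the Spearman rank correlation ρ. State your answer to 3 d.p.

-0.636

ρ = 1 − 6Σd² / [n(n²−1)] = 1 − 6×270 / (10×99)
  = 1 − 1620/990 = 1 − 1.6364 ≈ -0.636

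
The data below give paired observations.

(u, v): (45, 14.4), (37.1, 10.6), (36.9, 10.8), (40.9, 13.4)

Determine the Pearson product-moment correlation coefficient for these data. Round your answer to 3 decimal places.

0.970

n = 4, Σu = 159.9, Σv = 49.2, Σu² = 6435.83, Σv² = 615.92, Σuv = 1987.84
nΣuv − ΣuΣv = 7951.36 − 7867.08 = 84.28
nΣu² − (Σu)² = 25743.32 − 25568.01 = 175.31; nΣv² − (Σv)² = 2463.68 − 2420.64 = 43.04
r = 84.28 / √(175.31 × 43.04) = 84.28 / 86.8639 ≈ 0.970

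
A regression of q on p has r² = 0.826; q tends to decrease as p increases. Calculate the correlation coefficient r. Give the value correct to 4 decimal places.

-0.9088

|r| = √0.826 = 0.9088
The association is negative, so r = −0.9088.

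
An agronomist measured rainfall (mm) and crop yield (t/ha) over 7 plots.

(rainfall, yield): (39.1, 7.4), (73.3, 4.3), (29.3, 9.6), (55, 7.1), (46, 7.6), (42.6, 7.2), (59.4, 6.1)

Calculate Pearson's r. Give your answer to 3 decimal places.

n = 7, Σx = 344.7, Σy = 49.3, Σx² = 18244.31, Σy² = 362.63, Σxy = 2294.97
nΣxy − ΣxΣy = 16064.79 − 16993.71 = -928.92
nΣx² − (Σx)² = 127710.17 − 118818.09 = 8892.08; nΣy² − (Σy)² = 2538.41 − 2430.49 = 107.92
r = -928.92 / √(8892.08 × 107.92) = -928.92 / 979.6087 ≈ -0.948

-0.948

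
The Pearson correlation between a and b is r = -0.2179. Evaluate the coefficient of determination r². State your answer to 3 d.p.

0.047

r² = (-0.2179)² = 0.047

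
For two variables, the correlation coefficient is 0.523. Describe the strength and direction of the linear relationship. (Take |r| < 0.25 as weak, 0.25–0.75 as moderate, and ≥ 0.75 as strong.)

r = 0.523 > 0 so the relationship is positive.
|r| = 0.523, which falls in the moderate range.

moderate positive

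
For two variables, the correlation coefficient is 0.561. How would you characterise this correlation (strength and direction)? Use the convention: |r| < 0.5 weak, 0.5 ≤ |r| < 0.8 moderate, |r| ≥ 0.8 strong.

r = 0.561 > 0 so the relationship is positive.
|r| = 0.561, which falls in the moderate range.

moderate positive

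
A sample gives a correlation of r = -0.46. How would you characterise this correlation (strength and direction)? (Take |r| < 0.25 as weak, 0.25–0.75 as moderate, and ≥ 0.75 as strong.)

moderate negative

r = -0.46 < 0 so the relationship is negative.
|r| = 0.46, which falls in the moderate range.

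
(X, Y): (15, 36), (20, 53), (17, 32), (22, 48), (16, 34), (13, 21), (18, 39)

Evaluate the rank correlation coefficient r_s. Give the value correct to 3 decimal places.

Rank X: 2, 6, 4, 7, 3, 1, 5
Rank Y: 4, 7, 2, 6, 3, 1, 5
d = rank(X) − rank(Y): -2, -1, 2, 1, 0, 0, 0; Σd² = 10
ρ = 1 − 6Σd² / [n(n²−1)] = 1 − 6×10 / (7×48) = 1 − 60/336 ≈ 0.821

0.821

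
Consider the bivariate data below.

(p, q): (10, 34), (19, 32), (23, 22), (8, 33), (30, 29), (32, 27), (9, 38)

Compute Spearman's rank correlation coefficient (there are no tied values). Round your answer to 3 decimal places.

Rank p: 3, 4, 5, 1, 6, 7, 2
Rank q: 6, 4, 1, 5, 3, 2, 7
d = rank(p) − rank(q): -3, 0, 4, -4, 3, 5, -5; Σd² = 100
ρ = 1 − 6Σd² / [n(n²−1)] = 1 − 6×100 / (7×48) = 1 − 600/336 ≈ -0.786

-0.786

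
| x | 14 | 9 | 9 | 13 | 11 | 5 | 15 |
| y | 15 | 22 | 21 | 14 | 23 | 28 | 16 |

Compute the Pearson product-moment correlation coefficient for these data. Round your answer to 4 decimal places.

n = 7, Σx = 76, Σy = 139, Σx² = 898, Σy² = 2915, Σxy = 1412
nΣxy − ΣxΣy = 9884 − 10564 = -680
nΣx² − (Σx)² = 6286 − 5776 = 510; nΣy² − (Σy)² = 20405 − 19321 = 1084
r = -680 / √(510 × 1084) = -680 / 743.5321 ≈ -0.9146

-0.9146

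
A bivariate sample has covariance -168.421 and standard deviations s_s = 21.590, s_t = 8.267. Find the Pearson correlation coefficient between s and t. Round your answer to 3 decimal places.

-0.944

r = Cov(s,t) / (s_s · s_t) = -168.421 / (21.590 × 8.267)
  = -168.421 / 178.4845 ≈ -0.944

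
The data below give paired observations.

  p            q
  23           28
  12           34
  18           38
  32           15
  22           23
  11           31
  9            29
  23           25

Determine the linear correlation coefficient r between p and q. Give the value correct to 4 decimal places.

n = 8, Σp = 150, Σq = 223, Σp² = 3236, Σq² = 6565, Σpq = 3899
nΣpq − ΣpΣq = 31192 − 33450 = -2258
nΣp² − (Σp)² = 25888 − 22500 = 3388; nΣq² − (Σq)² = 52520 − 49729 = 2791
r = -2258 / √(3388 × 2791) = -2258 / 3075.0460 ≈ -0.7343

-0.7343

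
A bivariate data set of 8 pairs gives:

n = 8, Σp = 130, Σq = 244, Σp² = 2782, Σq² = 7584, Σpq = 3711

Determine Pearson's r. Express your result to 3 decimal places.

r = (nΣpq − ΣpΣq) / √[(nΣp² − (Σp)²)(nΣq² − (Σq)²)]
Numerator: 8×3711 − 130×244 = -2032
Denominator: √[(22256 − 16900)(60672 − 59536)] = √[5356 × 1136] = 2466.6609
r = -2032 / 2466.6609 ≈ -0.824

-0.824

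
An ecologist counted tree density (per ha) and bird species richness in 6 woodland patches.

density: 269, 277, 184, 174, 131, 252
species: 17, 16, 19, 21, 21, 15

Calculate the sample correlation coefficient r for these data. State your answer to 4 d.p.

-0.9078

n = 6, Σx = 1287, Σy = 109, Σx² = 293887, Σy² = 2013, Σxy = 22686
nΣxy − ΣxΣy = 136116 − 140283 = -4167
nΣx² − (Σx)² = 1763322 − 1656369 = 106953; nΣy² − (Σy)² = 12078 − 11881 = 197
r = -4167 / √(106953 × 197) = -4167 / 4590.1788 ≈ -0.9078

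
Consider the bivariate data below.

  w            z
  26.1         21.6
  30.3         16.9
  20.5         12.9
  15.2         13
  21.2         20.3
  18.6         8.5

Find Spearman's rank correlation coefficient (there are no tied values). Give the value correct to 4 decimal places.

0.6571

Rank w: 5, 6, 3, 1, 4, 2
Rank z: 6, 4, 2, 3, 5, 1
d = rank(w) − rank(z): -1, 2, 1, -2, -1, 1; Σd² = 12
ρ = 1 − 6Σd² / [n(n²−1)] = 1 − 6×12 / (6×35) = 1 − 72/210 ≈ 0.6571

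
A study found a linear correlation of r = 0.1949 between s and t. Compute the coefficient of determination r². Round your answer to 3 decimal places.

r² = (0.1949)² = 0.038

0.038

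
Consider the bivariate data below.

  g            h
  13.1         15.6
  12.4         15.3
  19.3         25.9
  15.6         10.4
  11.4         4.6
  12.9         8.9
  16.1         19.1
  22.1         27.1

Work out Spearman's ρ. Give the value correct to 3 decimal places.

0.881

Rank g: 4, 2, 7, 5, 1, 3, 6, 8
Rank h: 5, 4, 7, 3, 1, 2, 6, 8
d = rank(g) − rank(h): -1, -2, 0, 2, 0, 1, 0, 0; Σd² = 10
ρ = 1 − 6Σd² / [n(n²−1)] = 1 − 6×10 / (8×63) = 1 − 60/504 ≈ 0.881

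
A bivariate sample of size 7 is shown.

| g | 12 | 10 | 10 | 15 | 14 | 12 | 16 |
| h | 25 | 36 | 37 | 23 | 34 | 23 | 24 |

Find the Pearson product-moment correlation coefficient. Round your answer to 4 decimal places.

-0.6256

n = 7, Σg = 89, Σh = 202, Σg² = 1165, Σh² = 6080, Σgh = 2511
nΣgh − ΣgΣh = 17577 − 17978 = -401
nΣg² − (Σg)² = 8155 − 7921 = 234; nΣh² − (Σh)² = 42560 − 40804 = 1756
r = -401 / √(234 × 1756) = -401 / 641.0179 ≈ -0.6256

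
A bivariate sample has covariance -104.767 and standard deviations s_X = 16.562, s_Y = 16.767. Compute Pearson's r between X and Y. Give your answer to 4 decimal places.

-0.3773

r = Cov(X,Y) / (s_X · s_Y) = -104.767 / (16.562 × 16.767)
  = -104.767 / 277.6951 ≈ -0.3773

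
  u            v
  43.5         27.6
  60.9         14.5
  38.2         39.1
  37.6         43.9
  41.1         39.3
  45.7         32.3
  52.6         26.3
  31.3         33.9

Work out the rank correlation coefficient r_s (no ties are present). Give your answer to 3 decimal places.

-0.810

Rank u: 5, 8, 3, 2, 4, 6, 7, 1
Rank v: 3, 1, 6, 8, 7, 4, 2, 5
d = rank(u) − rank(v): 2, 7, -3, -6, -3, 2, 5, -4; Σd² = 152
ρ = 1 − 6Σd² / [n(n²−1)] = 1 − 6×152 / (8×63) = 1 − 912/504 ≈ -0.810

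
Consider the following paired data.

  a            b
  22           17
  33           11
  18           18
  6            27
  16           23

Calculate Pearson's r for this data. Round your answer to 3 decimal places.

-0.975

n = 5, Σa = 95, Σb = 96, Σa² = 2189, Σb² = 1992, Σab = 1591
nΣab − ΣaΣb = 7955 − 9120 = -1165
nΣa² − (Σa)² = 10945 − 9025 = 1920; nΣb² − (Σb)² = 9960 − 9216 = 744
r = -1165 / √(1920 × 744) = -1165 / 1195.1904 ≈ -0.975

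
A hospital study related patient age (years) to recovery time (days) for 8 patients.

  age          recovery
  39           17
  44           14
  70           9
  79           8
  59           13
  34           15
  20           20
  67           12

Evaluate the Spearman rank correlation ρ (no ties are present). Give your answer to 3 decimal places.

-0.976

Rank age: 3, 4, 7, 8, 5, 2, 1, 6
Rank recovery: 7, 5, 2, 1, 4, 6, 8, 3
d = rank(age) − rank(recovery): -4, -1, 5, 7, 1, -4, -7, 3; Σd² = 166
ρ = 1 − 6Σd² / [n(n²−1)] = 1 − 6×166 / (8×63) = 1 − 996/504 ≈ -0.976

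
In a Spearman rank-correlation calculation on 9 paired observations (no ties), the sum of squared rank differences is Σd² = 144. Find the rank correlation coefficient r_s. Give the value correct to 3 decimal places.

ρ = 1 − 6Σd² / [n(n²−1)] = 1 − 6×144 / (9×80)
  = 1 − 864/720 = 1 − 1.2000 ≈ -0.200

-0.200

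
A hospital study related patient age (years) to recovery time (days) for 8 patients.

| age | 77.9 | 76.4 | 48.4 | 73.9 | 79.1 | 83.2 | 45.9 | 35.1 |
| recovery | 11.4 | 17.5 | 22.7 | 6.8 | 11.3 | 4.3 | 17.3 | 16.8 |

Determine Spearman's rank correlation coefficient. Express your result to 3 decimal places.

-0.595

Rank age: 6, 5, 3, 4, 7, 8, 2, 1
Rank recovery: 4, 7, 8, 2, 3, 1, 6, 5
d = rank(age) − rank(recovery): 2, -2, -5, 2, 4, 7, -4, -4; Σd² = 134
ρ = 1 − 6Σd² / [n(n²−1)] = 1 − 6×134 / (8×63) = 1 − 804/504 ≈ -0.595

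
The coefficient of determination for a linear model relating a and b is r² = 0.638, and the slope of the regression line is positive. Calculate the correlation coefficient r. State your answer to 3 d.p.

0.799

|r| = √0.638 = 0.799
The association is positive, so r = 0.799.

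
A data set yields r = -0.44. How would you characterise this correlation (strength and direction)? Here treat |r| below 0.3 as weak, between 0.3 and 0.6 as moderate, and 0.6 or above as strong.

moderate negative

r = -0.44 < 0 so the relationship is negative.
|r| = 0.44, which falls in the moderate range.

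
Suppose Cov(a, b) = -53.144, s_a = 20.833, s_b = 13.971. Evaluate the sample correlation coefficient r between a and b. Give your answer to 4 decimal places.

-0.1826

r = Cov(a,b) / (s_a · s_b) = -53.144 / (20.833 × 13.971)
  = -53.144 / 291.0578 ≈ -0.1826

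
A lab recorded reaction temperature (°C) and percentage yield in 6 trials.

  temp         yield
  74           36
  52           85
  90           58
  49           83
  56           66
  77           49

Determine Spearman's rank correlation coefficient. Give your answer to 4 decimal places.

-0.7143

Rank temp: 4, 2, 6, 1, 3, 5
Rank yield: 1, 6, 3, 5, 4, 2
d = rank(temp) − rank(yield): 3, -4, 3, -4, -1, 3; Σd² = 60
ρ = 1 − 6Σd² / [n(n²−1)] = 1 − 6×60 / (6×35) = 1 − 360/210 ≈ -0.7143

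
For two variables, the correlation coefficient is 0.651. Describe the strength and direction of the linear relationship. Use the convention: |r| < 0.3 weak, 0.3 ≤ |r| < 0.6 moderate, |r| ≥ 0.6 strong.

r = 0.651 > 0 so the relationship is positive.
|r| = 0.651, which falls in the strong range.

strong positive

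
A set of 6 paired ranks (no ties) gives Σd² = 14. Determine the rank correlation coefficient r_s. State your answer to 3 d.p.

0.600

ρ = 1 − 6Σd² / [n(n²−1)] = 1 − 6×14 / (6×35)
  = 1 − 84/210 = 1 − 0.4000 ≈ 0.600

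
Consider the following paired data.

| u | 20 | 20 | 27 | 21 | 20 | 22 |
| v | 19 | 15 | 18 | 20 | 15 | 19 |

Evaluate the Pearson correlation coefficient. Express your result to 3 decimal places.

n = 6, Σu = 130, Σv = 106, Σu² = 2854, Σv² = 1896, Σuv = 2304
nΣuv − ΣuΣv = 13824 − 13780 = 44
nΣu² − (Σu)² = 17124 − 16900 = 224; nΣv² − (Σv)² = 11376 − 11236 = 140
r = 44 / √(224 × 140) = 44 / 177.0875 ≈ 0.248

0.248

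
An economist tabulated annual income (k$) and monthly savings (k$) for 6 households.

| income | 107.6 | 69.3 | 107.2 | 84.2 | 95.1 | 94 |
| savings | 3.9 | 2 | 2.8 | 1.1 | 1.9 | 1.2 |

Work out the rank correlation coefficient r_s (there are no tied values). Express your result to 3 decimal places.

0.657

Rank income: 6, 1, 5, 2, 4, 3
Rank savings: 6, 4, 5, 1, 3, 2
d = rank(income) − rank(savings): 0, -3, 0, 1, 1, 1; Σd² = 12
ρ = 1 − 6Σd² / [n(n²−1)] = 1 − 6×12 / (6×35) = 1 − 72/210 ≈ 0.657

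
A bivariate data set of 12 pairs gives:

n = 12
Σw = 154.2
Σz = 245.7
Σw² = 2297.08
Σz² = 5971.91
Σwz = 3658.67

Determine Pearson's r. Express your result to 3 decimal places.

r = (nΣwz − ΣwΣz) / √[(nΣw² − (Σw)²)(nΣz² − (Σz)²)]
Numerator: 12×3658.67 − 154.2×245.7 = 6017.1
Denominator: √[(27564.96 − 23777.64)(71662.92 − 60368.49)] = √[3787.32 × 11294.43] = 6540.3074
r = 6017.1 / 6540.3074 ≈ 0.920

0.920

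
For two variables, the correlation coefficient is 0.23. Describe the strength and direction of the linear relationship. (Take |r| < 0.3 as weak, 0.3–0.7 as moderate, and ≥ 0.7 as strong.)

weak positive

r = 0.23 > 0 so the relationship is positive.
|r| = 0.23, which falls in the weak range.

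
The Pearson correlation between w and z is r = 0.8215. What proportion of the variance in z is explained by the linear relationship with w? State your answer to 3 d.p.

r² = (0.8215)² = 0.675

0.675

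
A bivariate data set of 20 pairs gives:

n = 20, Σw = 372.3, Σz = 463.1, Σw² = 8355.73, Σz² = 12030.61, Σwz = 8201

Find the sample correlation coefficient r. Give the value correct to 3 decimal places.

r = (nΣwz − ΣwΣz) / √[(nΣw² − (Σw)²)(nΣz² − (Σz)²)]
Numerator: 20×8201 − 372.3×463.1 = -8392.13
Denominator: √[(167114.6 − 138607.29)(240612.2 − 214461.61)] = √[28507.31 × 26150.59] = 27303.5341
r = -8392.13 / 27303.5341 ≈ -0.307

-0.307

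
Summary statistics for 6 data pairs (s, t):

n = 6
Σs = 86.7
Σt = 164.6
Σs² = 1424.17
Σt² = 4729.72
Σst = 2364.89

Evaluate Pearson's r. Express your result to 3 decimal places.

r = (nΣst − ΣsΣt) / √[(nΣs² − (Σs)²)(nΣt² − (Σt)²)]
Numerator: 6×2364.89 − 86.7×164.6 = -81.48
Denominator: √[(8545.02 − 7516.89)(28378.32 − 27093.16)] = √[1028.13 × 1285.16] = 1149.4832
r = -81.48 / 1149.4832 ≈ -0.071

-0.071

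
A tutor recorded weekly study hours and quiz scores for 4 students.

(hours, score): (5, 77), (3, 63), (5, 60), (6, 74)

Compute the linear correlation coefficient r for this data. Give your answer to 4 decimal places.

0.5288

n = 4, Σx = 19, Σy = 274, Σx² = 95, Σy² = 18974, Σxy = 1318
nΣxy − ΣxΣy = 5272 − 5206 = 66
nΣx² − (Σx)² = 380 − 361 = 19; nΣy² − (Σy)² = 75896 − 75076 = 820
r = 66 / √(19 × 820) = 66 / 124.8199 ≈ 0.5288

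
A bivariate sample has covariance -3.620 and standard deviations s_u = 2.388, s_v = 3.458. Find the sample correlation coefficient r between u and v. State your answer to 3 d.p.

r = Cov(u,v) / (s_u · s_v) = -3.620 / (2.388 × 3.458)
  = -3.620 / 8.2577 ≈ -0.438

-0.438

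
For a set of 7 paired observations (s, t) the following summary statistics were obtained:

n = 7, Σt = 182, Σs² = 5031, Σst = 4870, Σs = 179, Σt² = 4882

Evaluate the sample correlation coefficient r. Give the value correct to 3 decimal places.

0.828

r = (nΣst − ΣsΣt) / √[(nΣs² − (Σs)²)(nΣt² − (Σt)²)]
Numerator: 7×4870 − 179×182 = 1512
Denominator: √[(35217 − 32041)(34174 − 33124)] = √[3176 × 1050] = 1826.1435
r = 1512 / 1826.1435 ≈ 0.828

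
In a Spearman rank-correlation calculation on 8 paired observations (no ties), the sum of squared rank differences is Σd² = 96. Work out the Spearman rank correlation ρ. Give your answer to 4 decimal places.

ρ = 1 − 6Σd² / [n(n²−1)] = 1 − 6×96 / (8×63)
  = 1 − 576/504 = 1 − 1.14286 ≈ -0.1429

-0.1429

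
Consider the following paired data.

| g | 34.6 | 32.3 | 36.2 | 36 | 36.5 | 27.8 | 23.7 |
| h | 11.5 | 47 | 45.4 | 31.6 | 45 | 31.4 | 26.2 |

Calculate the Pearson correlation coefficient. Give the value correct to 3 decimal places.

n = 7, Σg = 227.1, Σh = 238.1, Σg² = 7513.67, Σh² = 9098.37, Σgh = 7833.44
nΣgh − ΣgΣh = 54834.08 − 54072.51 = 761.57
nΣg² − (Σg)² = 52595.69 − 51574.41 = 1021.28; nΣh² − (Σh)² = 63688.59 − 56691.61 = 6996.98
r = 761.57 / √(1021.28 × 6996.98) = 761.57 / 2673.1771 ≈ 0.285

0.285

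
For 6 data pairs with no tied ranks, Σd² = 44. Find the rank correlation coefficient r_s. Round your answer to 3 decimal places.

ρ = 1 − 6Σd² / [n(n²−1)] = 1 − 6×44 / (6×35)
  = 1 − 264/210 = 1 − 1.2571 ≈ -0.257

-0.257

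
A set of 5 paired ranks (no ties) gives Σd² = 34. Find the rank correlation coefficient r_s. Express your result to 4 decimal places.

ρ = 1 − 6Σd² / [n(n²−1)] = 1 − 6×34 / (5×24)
  = 1 − 204/120 = 1 − 1.70000 ≈ -0.7000

-0.7000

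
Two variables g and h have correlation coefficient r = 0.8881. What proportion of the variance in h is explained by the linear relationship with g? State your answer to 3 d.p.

r² = (0.8881)² = 0.789

0.789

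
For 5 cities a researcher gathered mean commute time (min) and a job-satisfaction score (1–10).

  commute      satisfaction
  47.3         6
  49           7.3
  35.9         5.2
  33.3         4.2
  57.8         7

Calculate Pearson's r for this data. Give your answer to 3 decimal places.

0.898

n = 5, Σx = 223.3, Σy = 29.7, Σx² = 10376.83, Σy² = 182.97, Σxy = 1372.64
nΣxy − ΣxΣy = 6863.2 − 6632.01 = 231.19
nΣx² − (Σx)² = 51884.15 − 49862.89 = 2021.26; nΣy² − (Σy)² = 914.85 − 882.09 = 32.76
r = 231.19 / √(2021.26 × 32.76) = 231.19 / 257.3256 ≈ 0.898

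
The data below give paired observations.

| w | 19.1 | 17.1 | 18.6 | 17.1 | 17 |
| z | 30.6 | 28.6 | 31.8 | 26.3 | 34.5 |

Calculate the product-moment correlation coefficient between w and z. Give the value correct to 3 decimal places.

n = 5, Σw = 88.9, Σz = 151.8, Σw² = 1584.59, Σz² = 4647.5, Σwz = 2701.23
nΣwz − ΣwΣz = 13506.15 − 13495.02 = 11.13
nΣw² − (Σw)² = 7922.95 − 7903.21 = 19.74; nΣz² − (Σz)² = 23237.5 − 23043.24 = 194.26
r = 11.13 / √(19.74 × 194.26) = 11.13 / 61.9249 ≈ 0.180

0.180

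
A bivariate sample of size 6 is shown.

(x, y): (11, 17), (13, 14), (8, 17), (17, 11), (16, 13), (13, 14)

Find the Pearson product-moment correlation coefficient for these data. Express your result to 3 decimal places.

-0.937

n = 6, Σx = 78, Σy = 86, Σx² = 1068, Σy² = 1260, Σxy = 1082
nΣxy − ΣxΣy = 6492 − 6708 = -216
nΣx² − (Σx)² = 6408 − 6084 = 324; nΣy² − (Σy)² = 7560 − 7396 = 164
r = -216 / √(324 × 164) = -216 / 230.5125 ≈ -0.937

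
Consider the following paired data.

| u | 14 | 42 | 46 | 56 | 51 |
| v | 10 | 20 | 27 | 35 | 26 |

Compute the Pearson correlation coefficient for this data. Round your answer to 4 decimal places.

n = 5, Σu = 209, Σv = 118, Σu² = 9813, Σv² = 3130, Σuv = 5508
nΣuv − ΣuΣv = 27540 − 24662 = 2878
nΣu² − (Σu)² = 49065 − 43681 = 5384; nΣv² − (Σv)² = 15650 − 13924 = 1726
r = 2878 / √(5384 × 1726) = 2878 / 3048.4068 ≈ 0.9441

0.9441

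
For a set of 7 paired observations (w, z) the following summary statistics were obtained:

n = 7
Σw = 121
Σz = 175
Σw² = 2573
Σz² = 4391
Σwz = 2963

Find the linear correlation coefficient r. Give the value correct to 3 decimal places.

-0.706

r = (nΣwz − ΣwΣz) / √[(nΣw² − (Σw)²)(nΣz² − (Σz)²)]
Numerator: 7×2963 − 121×175 = -434
Denominator: √[(18011 − 14641)(30737 − 30625)] = √[3370 × 112] = 614.3615
r = -434 / 614.3615 ≈ -0.706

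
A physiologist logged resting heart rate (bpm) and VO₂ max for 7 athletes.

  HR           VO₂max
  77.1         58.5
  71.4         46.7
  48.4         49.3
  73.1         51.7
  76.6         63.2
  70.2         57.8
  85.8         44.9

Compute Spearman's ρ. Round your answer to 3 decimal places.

Rank HR: 6, 3, 1, 4, 5, 2, 7
Rank VO₂max: 6, 2, 3, 4, 7, 5, 1
d = rank(HR) − rank(VO₂max): 0, 1, -2, 0, -2, -3, 6; Σd² = 54
ρ = 1 − 6Σd² / [n(n²−1)] = 1 − 6×54 / (7×48) = 1 − 324/336 ≈ 0.036

0.036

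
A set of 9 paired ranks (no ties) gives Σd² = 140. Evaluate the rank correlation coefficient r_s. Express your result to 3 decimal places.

ρ = 1 − 6Σd² / [n(n²−1)] = 1 − 6×140 / (9×80)
  = 1 − 840/720 = 1 − 1.1667 ≈ -0.167

-0.167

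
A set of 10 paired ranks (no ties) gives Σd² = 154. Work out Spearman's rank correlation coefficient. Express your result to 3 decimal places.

0.067

ρ = 1 − 6Σd² / [n(n²−1)] = 1 − 6×154 / (10×99)
  = 1 − 924/990 = 1 − 0.9333 ≈ 0.067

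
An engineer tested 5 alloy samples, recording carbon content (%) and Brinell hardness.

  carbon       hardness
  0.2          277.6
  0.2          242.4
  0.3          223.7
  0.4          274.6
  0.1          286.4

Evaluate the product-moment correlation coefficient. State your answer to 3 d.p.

n = 5, Σx = 1.2, Σy = 1304.7, Σx² = 0.34, Σy² = 343291.33, Σxy = 309.59
nΣxy − ΣxΣy = 1547.95 − 1565.64 = -17.69
nΣx² − (Σx)² = 1.7 − 1.44 = 0.26; nΣy² − (Σy)² = 1716456.65 − 1702242.09 = 14214.56
r = -17.69 / √(0.26 × 14214.56) = -17.69 / 60.7930 ≈ -0.291

-0.291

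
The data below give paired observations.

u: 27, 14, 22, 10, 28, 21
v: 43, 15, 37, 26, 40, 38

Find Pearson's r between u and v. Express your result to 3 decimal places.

n = 6, Σu = 122, Σv = 199, Σu² = 2734, Σv² = 7163, Σuv = 4363
nΣuv − ΣuΣv = 26178 − 24278 = 1900
nΣu² − (Σu)² = 16404 − 14884 = 1520; nΣv² − (Σv)² = 42978 − 39601 = 3377
r = 1900 / √(1520 × 3377) = 1900 / 2265.6213 ≈ 0.839

0.839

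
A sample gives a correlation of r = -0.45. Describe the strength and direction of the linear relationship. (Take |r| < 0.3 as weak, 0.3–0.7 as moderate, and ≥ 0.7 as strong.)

r = -0.45 < 0 so the relationship is negative.
|r| = 0.45, which falls in the moderate range.

moderate negative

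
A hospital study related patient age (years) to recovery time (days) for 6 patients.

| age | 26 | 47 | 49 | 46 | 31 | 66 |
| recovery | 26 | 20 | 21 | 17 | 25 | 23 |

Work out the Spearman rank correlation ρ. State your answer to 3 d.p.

-0.429

Rank age: 1, 4, 5, 3, 2, 6
Rank recovery: 6, 2, 3, 1, 5, 4
d = rank(age) − rank(recovery): -5, 2, 2, 2, -3, 2; Σd² = 50
ρ = 1 − 6Σd² / [n(n²−1)] = 1 − 6×50 / (6×35) = 1 − 300/210 ≈ -0.429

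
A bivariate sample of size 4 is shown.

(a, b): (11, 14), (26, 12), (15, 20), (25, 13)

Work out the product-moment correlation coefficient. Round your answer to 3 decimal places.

n = 4, Σa = 77, Σb = 59, Σa² = 1647, Σb² = 909, Σab = 1091
nΣab − ΣaΣb = 4364 − 4543 = -179
nΣa² − (Σa)² = 6588 − 5929 = 659; nΣb² − (Σb)² = 3636 − 3481 = 155
r = -179 / √(659 × 155) = -179 / 319.6013 ≈ -0.560

-0.560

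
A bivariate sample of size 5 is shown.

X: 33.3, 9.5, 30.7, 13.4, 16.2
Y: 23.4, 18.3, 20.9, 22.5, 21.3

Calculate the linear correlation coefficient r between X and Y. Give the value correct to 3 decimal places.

n = 5, ΣX = 103.1, ΣY = 106.4, ΣX² = 2583.63, ΣY² = 2279.2, ΣXY = 2241.26
nΣXY − ΣXΣY = 11206.3 − 10969.84 = 236.46
nΣX² − (ΣX)² = 12918.15 − 10629.61 = 2288.54; nΣY² − (ΣY)² = 11396 − 11320.96 = 75.04
r = 236.46 / √(2288.54 × 75.04) = 236.46 / 414.4056 ≈ 0.571

0.571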